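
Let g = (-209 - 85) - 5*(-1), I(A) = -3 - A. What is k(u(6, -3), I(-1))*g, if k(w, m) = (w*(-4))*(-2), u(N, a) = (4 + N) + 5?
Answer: -34680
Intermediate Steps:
u(N, a) = 9 + N
k(w, m) = 8*w (k(w, m) = -4*w*(-2) = 8*w)
g = -289 (g = -294 + 5 = -289)
k(u(6, -3), I(-1))*g = (8*(9 + 6))*(-289) = (8*15)*(-289) = 120*(-289) = -34680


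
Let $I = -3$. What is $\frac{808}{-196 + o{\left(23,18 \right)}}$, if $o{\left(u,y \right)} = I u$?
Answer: $- \frac{808}{265} \approx -3.0491$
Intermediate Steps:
$o{\left(u,y \right)} = - 3 u$
$\frac{808}{-196 + o{\left(23,18 \right)}} = \frac{808}{-196 - 69} = \frac{808}{-265} = 808 \left(- \frac{1}{265}\right) = - \frac{808}{265}$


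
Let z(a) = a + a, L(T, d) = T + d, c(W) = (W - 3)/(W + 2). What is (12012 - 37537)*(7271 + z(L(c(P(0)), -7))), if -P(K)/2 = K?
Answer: -185158350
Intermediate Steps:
P(K) = -2*K
c(W) = (-3 + W)/(2 + W)
z(a) = 2*a
(12012 - 37537)*(7271 + z(L(c(P(0)), -7))) = (12012 - 37537)*(7271 + 2*((-3 - 2*0)/(2 - 2*0) - 7)) = -25525*(7271 + 2*((-3 + 0)/(2 + 0) - 7)) = -25525*(7271 + 2*(-3/2 - 7)) = -25525*(7271 + 2*(-17/2)) = -25525*(7271 - 17) = -25525*7254 = -185158350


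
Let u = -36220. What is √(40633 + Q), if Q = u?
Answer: √4413 ≈ 66.430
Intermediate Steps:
Q = -36220
√(40633 + Q) = √(40633 - 36220) = √4413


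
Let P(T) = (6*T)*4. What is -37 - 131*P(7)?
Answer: -22045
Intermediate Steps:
P(T) = 24*T
-37 - 131*P(7) = -37 - 3144*7 = -37 - 131*168 = -37 - 22008 = -22045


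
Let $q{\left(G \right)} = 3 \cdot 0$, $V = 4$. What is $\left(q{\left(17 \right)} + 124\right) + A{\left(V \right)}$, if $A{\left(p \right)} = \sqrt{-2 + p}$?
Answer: $124 + \sqrt{2} \approx 125.41$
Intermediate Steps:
$q{\left(G \right)} = 0$
$\left(q{\left(17 \right)} + 124\right) + A{\left(V \right)} = \left(0 + 124\right) + \sqrt{-2 + 4} = 124 + \sqrt{2}$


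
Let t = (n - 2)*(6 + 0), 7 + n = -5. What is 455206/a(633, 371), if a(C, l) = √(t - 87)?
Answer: -455206*I*√19/57 ≈ -34811.0*I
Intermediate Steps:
n = -12 (n = -7 - 5 = -12)
t = -84 (t = (-12 - 2)*(6 + 0) = -14*6 = -84)
a(C, l) = 3*I*√19 (a(C, l) = √(-84 - 87) = √(-171) = 3*I*√19)
455206/a(633, 371) = 455206/((3*I*√19)) = 455206*(-I*√19/57) = -455206*I*√19/57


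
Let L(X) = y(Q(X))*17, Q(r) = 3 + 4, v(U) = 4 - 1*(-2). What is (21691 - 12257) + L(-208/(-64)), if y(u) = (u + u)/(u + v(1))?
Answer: 122880/13 ≈ 9452.3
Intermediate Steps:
v(U) = 6 (v(U) = 4 + 2 = 6)
Q(r) = 7
y(u) = 2*u/(6 + u) (y(u) = (u + u)/(u + 6) = (2*u)/(6 + u) = 2*u/(6 + u))
L(X) = 238/13 (L(X) = (2*7/(6 + 7))*17 = (2*7/13)*17 = (2*7*(1/13))*17 = (14/13)*17 = 238/13)
(21691 - 12257) + L(-208/(-64)) = (21691 - 12257) + 238/13 = 9434 + 238/13 = 122880/13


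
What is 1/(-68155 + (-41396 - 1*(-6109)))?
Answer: -1/103442 ≈ -9.6673e-6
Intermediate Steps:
1/(-68155 + (-41396 - 1*(-6109))) = 1/(-68155 + (-41396 + 6109)) = 1/(-68155 - 35287) = 1/(-103442) = -1/103442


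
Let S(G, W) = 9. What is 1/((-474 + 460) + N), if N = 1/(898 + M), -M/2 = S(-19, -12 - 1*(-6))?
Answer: -880/12319 ≈ -0.071434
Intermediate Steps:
M = -18 (M = -2*9 = -18)
N = 1/880 (N = 1/(898 - 18) = 1/880 ≈ 0.0011364)
1/((-474 + 460) + N) = 1/((-474 + 460) + 1/880) = 1/(-14 + 1/880) = 1/(-12319/880) = -880/12319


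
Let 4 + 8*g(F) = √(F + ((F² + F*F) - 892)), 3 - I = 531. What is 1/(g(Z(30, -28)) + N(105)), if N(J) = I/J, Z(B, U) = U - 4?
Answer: -108360/254851 - 4900*√281/254851 ≈ -0.74749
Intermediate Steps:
I = -528 (I = 3 - 1*531 = 3 - 531 = -528)
Z(B, U) = -4 + U
N(J) = -528/J
g(F) = -½ + √(-892 + F + 2*F²)/8 (g(F) = -½ + √(F + ((F² + F*F) - 892))/8 = -½ + √(F + ((F² + F²) - 892))/8 = -½ + √(F + (2*F² - 892))/8 = -½ + √(F + (-892 + 2*F²))/8 = -½ + √(-892 + F + 2*F²)/8)
1/(g(Z(30, -28)) + N(105)) = 1/((-½ + √(-892 + (-4 - 28) + 2*(-4 - 28)²)/8) - 528/105) = 1/((-½ + √(-892 - 32 + 2*(-32)²)/8) - 528*1/105) = 1/((-½ + √(-892 - 32 + 2*1024)/8) - 176/35) = 1/((-½ + √(-892 - 32 + 2048)/8) - 176/35) = 1/((-½ + √1124/8) - 176/35) = 1/((-½ + (2*√281)/8) - 176/35) = 1/((-½ + √281/4) - 176/35) = 1/(-387/70 + √281/4)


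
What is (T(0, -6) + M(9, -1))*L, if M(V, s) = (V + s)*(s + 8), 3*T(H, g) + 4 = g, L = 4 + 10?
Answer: 2212/3 ≈ 737.33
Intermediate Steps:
L = 14
T(H, g) = -4/3 + g/3
M(V, s) = (8 + s)*(V + s) (M(V, s) = (V + s)*(8 + s) = (8 + s)*(V + s))
(T(0, -6) + M(9, -1))*L = ((-4/3 + (⅓)*(-6)) + ((-1)² + 8*9 + 8*(-1) + 9*(-1)))*14 = ((-4/3 - 2) + (1 + 72 - 8 - 9))*14 = (-10/3 + 56)*14 = (158/3)*14 = 2212/3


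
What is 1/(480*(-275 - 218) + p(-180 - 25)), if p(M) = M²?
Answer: -1/194615 ≈ -5.1383e-6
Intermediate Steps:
1/(480*(-275 - 218) + p(-180 - 25)) = 1/(480*(-275 - 218) + (-180 - 25)²) = 1/(480*(-493) + (-205)²) = 1/(-236640 + 42025) = 1/(-194615) = -1/194615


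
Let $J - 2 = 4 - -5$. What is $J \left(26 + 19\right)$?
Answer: $495$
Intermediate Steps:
$J = 11$ ($J = 2 + \left(4 - -5\right) = 2 + \left(4 + 5\right) = 2 + 9 = 11$)
$J \left(26 + 19\right) = 11 \left(26 + 19\right) = 11 \cdot 45 = 495$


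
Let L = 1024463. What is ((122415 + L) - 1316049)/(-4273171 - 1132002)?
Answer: 169171/5405173 ≈ 0.031298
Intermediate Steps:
((122415 + L) - 1316049)/(-4273171 - 1132002) = ((122415 + 1024463) - 1316049)/(-4273171 - 1132002) = (1146878 - 1316049)/(-5405173) = -169171*(-1/5405173) = 169171/5405173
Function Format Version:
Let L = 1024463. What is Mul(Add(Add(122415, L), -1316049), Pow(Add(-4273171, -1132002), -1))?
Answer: Rational(169171, 5405173) ≈ 0.031298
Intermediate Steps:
Mul(Add(Add(122415, L), -1316049), Pow(Add(-4273171, -1132002), -1)) = Mul(Add(Add(122415, 1024463), -1316049), Pow(Add(-4273171, -1132002), -1)) = Mul(Add(1146878, -1316049), Pow(-5405173, -1)) = Mul(-169171, Rational(-1, 5405173)) = Rational(169171, 5405173)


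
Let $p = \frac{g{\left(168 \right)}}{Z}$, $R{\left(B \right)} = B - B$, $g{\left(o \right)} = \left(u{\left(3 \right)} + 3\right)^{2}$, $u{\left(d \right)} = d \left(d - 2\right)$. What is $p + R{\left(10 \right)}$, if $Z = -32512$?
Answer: $- \frac{9}{8128} \approx -0.0011073$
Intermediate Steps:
$u{\left(d \right)} = d \left(-2 + d\right)$
$g{\left(o \right)} = 36$ ($g{\left(o \right)} = \left(3 \left(-2 + 3\right) + 3\right)^{2} = \left(3 \cdot 1 + 3\right)^{2} = \left(3 + 3\right)^{2} = 6^{2} = 36$)
$R{\left(B \right)} = 0$
$p = - \frac{9}{8128}$ ($p = \frac{36}{-32512} = 36 \left(- \frac{1}{32512}\right) = - \frac{9}{8128} \approx -0.0011073$)
$p + R{\left(10 \right)} = - \frac{9}{8128} + 0 = - \frac{9}{8128}$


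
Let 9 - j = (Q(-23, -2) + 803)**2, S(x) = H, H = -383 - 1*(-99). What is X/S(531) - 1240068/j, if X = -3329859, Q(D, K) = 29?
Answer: 2305330526997/196589060 ≈ 11727.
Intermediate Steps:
H = -284 (H = -383 + 99 = -284)
S(x) = -284
j = -692215 (j = 9 - (29 + 803)**2 = 9 - 1*832**2 = 9 - 1*692224 = 9 - 692224 = -692215)
X/S(531) - 1240068/j = -3329859/(-284) - 1240068/(-692215) = -3329859*(-1/284) - 1240068*(-1/692215) = 3329859/284 + 1240068/692215 = 2305330526997/196589060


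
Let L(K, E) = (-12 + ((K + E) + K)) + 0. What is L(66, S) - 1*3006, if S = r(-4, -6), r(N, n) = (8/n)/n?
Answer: -25972/9 ≈ -2885.8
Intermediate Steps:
r(N, n) = 8/n²
S = 2/9 (S = 8/(-6)² = 8*(1/36) = 2/9 ≈ 0.22222)
L(K, E) = -12 + E + 2*K (L(K, E) = (-12 + ((E + K) + K)) + 0 = (-12 + (E + 2*K)) + 0 = (-12 + E + 2*K) + 0 = -12 + E + 2*K)
L(66, S) - 1*3006 = (-12 + 2/9 + 2*66) - 1*3006 = (-12 + 2/9 + 132) - 3006 = 1082/9 - 3006 = -25972/9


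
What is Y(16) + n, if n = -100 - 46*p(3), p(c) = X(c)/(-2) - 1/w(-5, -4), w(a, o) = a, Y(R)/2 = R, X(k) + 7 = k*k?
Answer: -156/5 ≈ -31.200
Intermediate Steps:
X(k) = -7 + k² (X(k) = -7 + k*k = -7 + k²)
Y(R) = 2*R
p(c) = 37/10 - c²/2 (p(c) = (-7 + c²)/(-2) - 1/(-5) = (-7 + c²)*(-½) - 1*(-⅕) = (7/2 - c²/2) + ⅕ = 37/10 - c²/2)
n = -316/5 (n = -100 - 46*(37/10 - ½*3²) = -100 - 46*(37/10 - ½*9) = -100 - 46*(37/10 - 9/2) = -100 - 46*(-⅘) = -100 + 184/5 = -316/5 ≈ -63.200)
Y(16) + n = 2*16 - 316/5 = 32 - 316/5 = -156/5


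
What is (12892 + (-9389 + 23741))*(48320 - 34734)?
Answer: 370136984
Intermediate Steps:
(12892 + (-9389 + 23741))*(48320 - 34734) = (12892 + 14352)*13586 = 27244*13586 = 370136984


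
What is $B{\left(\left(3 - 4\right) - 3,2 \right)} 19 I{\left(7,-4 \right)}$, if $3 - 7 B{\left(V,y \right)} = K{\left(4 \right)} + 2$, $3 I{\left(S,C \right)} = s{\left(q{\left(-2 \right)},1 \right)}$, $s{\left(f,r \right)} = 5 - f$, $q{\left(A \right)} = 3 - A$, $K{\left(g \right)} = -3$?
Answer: $0$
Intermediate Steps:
$I{\left(S,C \right)} = 0$ ($I{\left(S,C \right)} = \frac{5 - \left(3 - -2\right)}{3} = \frac{5 - \left(3 + 2\right)}{3} = \frac{5 - 5}{3} = \frac{1}{3} \cdot 0 = 0$)
$B{\left(V,y \right)} = \frac{4}{7}$ ($B{\left(V,y \right)} = \frac{3}{7} - \frac{-3 + 2}{7} = \frac{3}{7} - - \frac{1}{7} = \frac{3}{7} + \frac{1}{7} = \frac{4}{7}$)
$B{\left(\left(3 - 4\right) - 3,2 \right)} 19 I{\left(7,-4 \right)} = \frac{4}{7} \cdot 19 \cdot 0 = \frac{76}{7} \cdot 0 = 0$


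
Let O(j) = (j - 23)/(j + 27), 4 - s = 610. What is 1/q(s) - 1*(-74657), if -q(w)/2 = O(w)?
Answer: 93917927/1258 ≈ 74657.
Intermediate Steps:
s = -606 (s = 4 - 1*610 = 4 - 610 = -606)
O(j) = (-23 + j)/(27 + j)
q(w) = -2*(-23 + w)/(27 + w)
1/q(s) - 1*(-74657) = 1/(2*(23 - 1*(-606))/(27 - 606)) - 1*(-74657) = 1/(2*(23 + 606)/(-579)) + 74657 = 1/(2*(-1/579)*629) + 74657 = 1/(-1258/579) + 74657 = -579/1258 + 74657 = 93917927/1258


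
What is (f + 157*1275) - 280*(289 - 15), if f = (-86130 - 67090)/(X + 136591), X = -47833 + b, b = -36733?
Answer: 1284518631/10405 ≈ 1.2345e+5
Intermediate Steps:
X = -84566 (X = -47833 - 36733 = -84566)
f = -30644/10405 (f = (-86130 - 67090)/(-84566 + 136591) = -153220/52025 = -153220*1/52025 = -30644/10405 ≈ -2.9451)
(f + 157*1275) - 280*(289 - 15) = (-30644/10405 + 157*1275) - 280*(289 - 15) = (-30644/10405 + 200175) - 280*274 = 2082790231/10405 - 76720 = 1284518631/10405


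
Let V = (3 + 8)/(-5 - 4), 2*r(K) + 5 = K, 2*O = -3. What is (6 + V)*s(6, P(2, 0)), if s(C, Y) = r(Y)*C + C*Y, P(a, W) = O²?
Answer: 301/12 ≈ 25.083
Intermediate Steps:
O = -3/2 (O = (½)*(-3) = -3/2 ≈ -1.5000)
r(K) = -5/2 + K/2
V = -11/9 (V = 11/(-9) = 11*(-⅑) = -11/9 ≈ -1.2222)
P(a, W) = 9/4 (P(a, W) = (-3/2)² = 9/4)
s(C, Y) = C*Y + C*(-5/2 + Y/2) (s(C, Y) = (-5/2 + Y/2)*C + C*Y = C*(-5/2 + Y/2) + C*Y = C*Y + C*(-5/2 + Y/2))
(6 + V)*s(6, P(2, 0)) = (6 - 11/9)*((½)*6*(-5 + 3*(9/4))) = 43*((½)*6*(-5 + 27/4))/9 = 43*((½)*6*(7/4))/9 = (43/9)*(21/4) = 301/12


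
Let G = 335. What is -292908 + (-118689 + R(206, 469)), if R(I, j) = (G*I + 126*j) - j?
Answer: -283962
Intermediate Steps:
R(I, j) = 125*j + 335*I (R(I, j) = (335*I + 126*j) - j = (126*j + 335*I) - j = 125*j + 335*I)
-292908 + (-118689 + R(206, 469)) = -292908 + (-118689 + (125*469 + 335*206)) = -292908 + (-118689 + (58625 + 69010)) = -292908 + (-118689 + 127635) = -292908 + 8946 = -283962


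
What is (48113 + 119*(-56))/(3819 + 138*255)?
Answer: 41449/39009 ≈ 1.0625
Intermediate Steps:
(48113 + 119*(-56))/(3819 + 138*255) = (48113 - 6664)/(3819 + 35190) = 41449/39009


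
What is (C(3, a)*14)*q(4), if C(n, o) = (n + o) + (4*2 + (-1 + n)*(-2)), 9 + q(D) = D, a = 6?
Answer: -910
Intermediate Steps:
q(D) = -9 + D
C(n, o) = 10 + o - n (C(n, o) = (n + o) + (8 + (2 - 2*n)) = (n + o) + (10 - 2*n) = 10 + o - n)
(C(3, a)*14)*q(4) = ((10 + 6 - 1*3)*14)*(-9 + 4) = ((10 + 6 - 3)*14)*(-5) = (13*14)*(-5) = 182*(-5) = -910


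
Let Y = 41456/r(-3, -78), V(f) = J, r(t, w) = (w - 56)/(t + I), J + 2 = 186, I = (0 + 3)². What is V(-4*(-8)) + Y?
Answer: -112040/67 ≈ -1672.2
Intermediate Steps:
I = 9 (I = 3² = 9)
J = 184 (J = -2 + 186 = 184)
r(t, w) = (-56 + w)/(9 + t) (r(t, w) = (w - 56)/(t + 9) = (-56 + w)/(9 + t))
V(f) = 184
Y = -124368/67 (Y = 41456/(((-56 - 78)/(9 - 3))) = 41456/((-134/6)) = 41456/(((⅙)*(-134))) = 41456/(-67/3) = 41456*(-3/67) = -124368/67 ≈ -1856.2)
V(-4*(-8)) + Y = 184 - 124368/67 = -112040/67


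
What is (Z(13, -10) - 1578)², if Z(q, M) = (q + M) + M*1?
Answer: 2512225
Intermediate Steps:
Z(q, M) = q + 2*M (Z(q, M) = (M + q) + M = q + 2*M)
(Z(13, -10) - 1578)² = ((13 + 2*(-10)) - 1578)² = ((13 - 20) - 1578)² = (-7 - 1578)² = (-1585)² = 2512225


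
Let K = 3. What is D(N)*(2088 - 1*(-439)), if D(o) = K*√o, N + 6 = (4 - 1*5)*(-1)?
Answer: 7581*I*√5 ≈ 16952.0*I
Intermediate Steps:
N = -5 (N = -6 + (4 - 1*5)*(-1) = -6 + (4 - 5)*(-1) = -6 - 1*(-1) = -6 + 1 = -5)
D(o) = 3*√o
D(N)*(2088 - 1*(-439)) = (3*√(-5))*(2088 - 1*(-439)) = (3*(I*√5))*(2088 + 439) = (3*I*√5)*2527 = 7581*I*√5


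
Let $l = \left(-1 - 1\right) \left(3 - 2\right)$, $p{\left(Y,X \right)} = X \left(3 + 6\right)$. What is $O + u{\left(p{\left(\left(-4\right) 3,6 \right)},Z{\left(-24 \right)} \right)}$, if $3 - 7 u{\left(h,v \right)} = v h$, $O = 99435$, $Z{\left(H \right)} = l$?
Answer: $\frac{696156}{7} \approx 99451.0$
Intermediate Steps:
$p{\left(Y,X \right)} = 9 X$ ($p{\left(Y,X \right)} = X 9 = 9 X$)
$l = -2$ ($l = \left(-1 - 1\right) 1 = \left(-2\right) 1 = -2$)
$Z{\left(H \right)} = -2$
$u{\left(h,v \right)} = \frac{3}{7} - \frac{h v}{7}$ ($u{\left(h,v \right)} = \frac{3}{7} - \frac{v h}{7} = \frac{3}{7} - \frac{h v}{7}$)
$O + u{\left(p{\left(\left(-4\right) 3,6 \right)},Z{\left(-24 \right)} \right)} = 99435 - \left(- \frac{3}{7} + \frac{1}{7} \cdot 9 \cdot 6 \left(-2\right)\right) = 99435 - \left(- \frac{3}{7} + \frac{54}{7} \left(-2\right)\right) = 99435 + \left(\frac{3}{7} + \frac{108}{7}\right) = 99435 + \frac{111}{7} = \frac{696156}{7}$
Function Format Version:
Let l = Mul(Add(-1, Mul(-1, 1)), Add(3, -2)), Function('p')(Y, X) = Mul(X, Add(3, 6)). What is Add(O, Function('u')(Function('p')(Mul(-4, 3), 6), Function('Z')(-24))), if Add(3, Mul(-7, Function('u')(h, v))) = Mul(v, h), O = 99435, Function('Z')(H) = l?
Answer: Rational(696156, 7) ≈ 99451.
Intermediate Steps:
Function('p')(Y, X) = Mul(9, X) (Function('p')(Y, X) = Mul(X, 9) = Mul(9, X))
l = -2 (l = Mul(Add(-1, -1), 1) = Mul(-2, 1) = -2)
Function('Z')(H) = -2
Function('u')(h, v) = Add(Rational(3, 7), Mul(Rational(-1, 7), h, v)) (Function('u')(h, v) = Add(Rational(3, 7), Mul(Rational(-1, 7), Mul(v, h))) = Add(Rational(3, 7), Mul(Rational(-1, 7), Mul(h, v))) = Add(Rational(3, 7), Mul(Rational(-1, 7), h, v)))
Add(O, Function('u')(Function('p')(Mul(-4, 3), 6), Function('Z')(-24))) = Add(99435, Add(Rational(3, 7), Mul(Rational(-1, 7), Mul(9, 6), -2))) = Add(99435, Add(Rational(3, 7), Mul(Rational(-1, 7), 54, -2))) = Add(99435, Add(Rational(3, 7), Rational(108, 7))) = Add(99435, Rational(111, 7)) = Rational(696156, 7)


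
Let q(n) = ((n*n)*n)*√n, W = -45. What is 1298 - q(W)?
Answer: 1298 + 273375*I*√5 ≈ 1298.0 + 6.1129e+5*I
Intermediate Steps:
q(n) = n^(7/2) (q(n) = (n²*n)*√n = n³*√n = n^(7/2))
1298 - q(W) = 1298 - (-45)^(7/2) = 1298 - (-273375)*I*√5 = 1298 + 273375*I*√5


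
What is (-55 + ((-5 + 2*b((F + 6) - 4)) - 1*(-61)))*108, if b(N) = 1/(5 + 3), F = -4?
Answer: 135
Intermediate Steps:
b(N) = ⅛ (b(N) = 1/8 = ⅛)
(-55 + ((-5 + 2*b((F + 6) - 4)) - 1*(-61)))*108 = (-55 + ((-5 + 2*(⅛)) - 1*(-61)))*108 = (-55 + ((-5 + ¼) + 61))*108 = (-55 + (-19/4 + 61))*108 = (-55 + 225/4)*108 = (5/4)*108 = 135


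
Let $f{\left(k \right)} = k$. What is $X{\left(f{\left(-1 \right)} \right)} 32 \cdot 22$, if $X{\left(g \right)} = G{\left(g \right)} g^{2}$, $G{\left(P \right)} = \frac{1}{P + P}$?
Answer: $-352$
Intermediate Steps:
$G{\left(P \right)} = \frac{1}{2 P}$
$X{\left(g \right)} = \frac{g}{2}$ ($X{\left(g \right)} = \frac{1}{2 g} g^{2} = \frac{g}{2}$)
$X{\left(f{\left(-1 \right)} \right)} 32 \cdot 22 = \frac{1}{2} \left(-1\right) 32 \cdot 22 = \left(- \frac{1}{2}\right) 32 \cdot 22 = \left(-16\right) 22 = -352$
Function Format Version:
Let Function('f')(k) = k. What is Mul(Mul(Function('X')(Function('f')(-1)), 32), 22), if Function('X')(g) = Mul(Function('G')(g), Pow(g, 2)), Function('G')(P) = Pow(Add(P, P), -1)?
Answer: -352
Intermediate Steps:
Function('G')(P) = Mul(Rational(1, 2), Pow(P, -1)) (Function('G')(P) = Pow(Mul(2, P), -1) = Mul(Rational(1, 2), Pow(P, -1)))
Function('X')(g) = Mul(Rational(1, 2), g) (Function('X')(g) = Mul(Mul(Rational(1, 2), Pow(g, -1)), Pow(g, 2)) = Mul(Rational(1, 2), g))
Mul(Mul(Function('X')(Function('f')(-1)), 32), 22) = Mul(Mul(Mul(Rational(1, 2), -1), 32), 22) = Mul(Mul(Rational(-1, 2), 32), 22) = Mul(-16, 22) = -352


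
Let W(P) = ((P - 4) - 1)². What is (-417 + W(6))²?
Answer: 173056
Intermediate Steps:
W(P) = (-5 + P)² (W(P) = ((-4 + P) - 1)² = (-5 + P)²)
(-417 + W(6))² = (-417 + (-5 + 6)²)² = (-417 + 1²)² = (-417 + 1)² = (-416)² = 173056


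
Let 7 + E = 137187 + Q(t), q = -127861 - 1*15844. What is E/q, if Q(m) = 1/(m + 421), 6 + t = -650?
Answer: -32237299/33770675 ≈ -0.95459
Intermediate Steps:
t = -656 (t = -6 - 650 = -656)
Q(m) = 1/(421 + m)
q = -143705 (q = -127861 - 15844 = -143705)
E = 32237299/235 (E = -7 + (137187 + 1/(421 - 656)) = -7 + (137187 + 1/(-235)) = -7 + (137187 - 1/235) = -7 + 32238944/235 = 32237299/235 ≈ 1.3718e+5)
E/q = (32237299/235)/(-143705) = (32237299/235)*(-1/143705) = -32237299/33770675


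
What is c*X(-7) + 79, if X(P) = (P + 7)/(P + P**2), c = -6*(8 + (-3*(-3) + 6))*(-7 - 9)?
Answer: 79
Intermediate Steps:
c = 2208 (c = -6*(8 + (9 + 6))*(-16) = -6*(8 + 15)*(-16) = -138*(-16) = -6*(-368) = 2208)
X(P) = (7 + P)/(P + P**2)
c*X(-7) + 79 = 2208*((7 - 7)/((-7)*(1 - 7))) + 79 = 2208*(-1/7*0/(-6)) + 79 = 2208*(-1/7*(-1/6)*0) + 79 = 2208*0 + 79 = 0 + 79 = 79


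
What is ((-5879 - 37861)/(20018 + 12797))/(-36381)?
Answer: 2916/79589501 ≈ 3.6638e-5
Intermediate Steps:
((-5879 - 37861)/(20018 + 12797))/(-36381) = -43740/32815*(-1/36381) = -43740*1/32815*(-1/36381) = -8748/6563*(-1/36381) = 2916/79589501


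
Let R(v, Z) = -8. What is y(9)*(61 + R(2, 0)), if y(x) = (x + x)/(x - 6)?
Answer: 318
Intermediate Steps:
y(x) = 2*x/(-6 + x) (y(x) = (2*x)/(-6 + x) = 2*x/(-6 + x))
y(9)*(61 + R(2, 0)) = (2*9/(-6 + 9))*(61 - 8) = (2*9/3)*53 = (2*9*(1/3))*53 = 6*53 = 318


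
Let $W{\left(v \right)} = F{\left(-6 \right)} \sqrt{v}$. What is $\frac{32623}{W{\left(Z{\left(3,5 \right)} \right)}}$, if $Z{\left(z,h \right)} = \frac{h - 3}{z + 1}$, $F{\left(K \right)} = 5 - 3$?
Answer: $\frac{32623 \sqrt{2}}{2} \approx 23068.0$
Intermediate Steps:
$F{\left(K \right)} = 2$
$Z{\left(z,h \right)} = \frac{-3 + h}{1 + z}$
$W{\left(v \right)} = 2 \sqrt{v}$
$\frac{32623}{W{\left(Z{\left(3,5 \right)} \right)}} = \frac{32623}{2 \sqrt{\frac{-3 + 5}{1 + 3}}} = \frac{32623}{2 \sqrt{\frac{1}{4} \cdot 2}} = \frac{32623}{2 \sqrt{\frac{1}{2}}} = \frac{32623}{2 \frac{\sqrt{2}}{2}} = \frac{32623}{\sqrt{2}} = 32623 \frac{\sqrt{2}}{2} = \frac{32623 \sqrt{2}}{2}$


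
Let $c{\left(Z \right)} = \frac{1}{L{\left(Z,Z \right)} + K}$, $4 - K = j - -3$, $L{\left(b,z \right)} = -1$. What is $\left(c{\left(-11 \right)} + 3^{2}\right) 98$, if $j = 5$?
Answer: $\frac{4312}{5} \approx 862.4$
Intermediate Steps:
$K = -4$ ($K = 4 - \left(5 - -3\right) = 4 - \left(5 + 3\right) = 4 - 8 = -4$)
$c{\left(Z \right)} = - \frac{1}{5}$ ($c{\left(Z \right)} = \frac{1}{-1 - 4} = \frac{1}{-5} = - \frac{1}{5}$)
$\left(c{\left(-11 \right)} + 3^{2}\right) 98 = \left(- \frac{1}{5} + 3^{2}\right) 98 = \left(- \frac{1}{5} + 9\right) 98 = \frac{44}{5} \cdot 98 = \frac{4312}{5}$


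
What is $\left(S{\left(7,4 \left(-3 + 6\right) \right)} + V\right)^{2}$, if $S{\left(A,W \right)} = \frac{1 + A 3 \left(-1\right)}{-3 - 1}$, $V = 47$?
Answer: $2704$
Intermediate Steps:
$S{\left(A,W \right)} = - \frac{1}{4} + \frac{3 A}{4}$ ($S{\left(A,W \right)} = \frac{1 + 3 A \left(-1\right)}{-4} = \left(1 - 3 A\right) \left(- \frac{1}{4}\right) = - \frac{1}{4} + \frac{3 A}{4}$)
$\left(S{\left(7,4 \left(-3 + 6\right) \right)} + V\right)^{2} = \left(\left(- \frac{1}{4} + \frac{3}{4} \cdot 7\right) + 47\right)^{2} = \left(\left(- \frac{1}{4} + \frac{21}{4}\right) + 47\right)^{2} = \left(5 + 47\right)^{2} = 52^{2} = 2704$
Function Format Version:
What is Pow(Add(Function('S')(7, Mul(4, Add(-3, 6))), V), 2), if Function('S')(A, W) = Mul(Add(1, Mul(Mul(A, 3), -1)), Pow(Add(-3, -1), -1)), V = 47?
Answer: 2704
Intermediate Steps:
Function('S')(A, W) = Add(Rational(-1, 4), Mul(Rational(3, 4), A)) (Function('S')(A, W) = Mul(Add(1, Mul(Mul(3, A), -1)), Pow(-4, -1)) = Mul(Add(1, Mul(-3, A)), Rational(-1, 4)) = Add(Rational(-1, 4), Mul(Rational(3, 4), A)))
Pow(Add(Function('S')(7, Mul(4, Add(-3, 6))), V), 2) = Pow(Add(Add(Rational(-1, 4), Mul(Rational(3, 4), 7)), 47), 2) = Pow(Add(Add(Rational(-1, 4), Rational(21, 4)), 47), 2) = Pow(Add(5, 47), 2) = Pow(52, 2) = 2704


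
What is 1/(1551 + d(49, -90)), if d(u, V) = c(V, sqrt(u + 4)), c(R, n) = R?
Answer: 1/1461 ≈ 0.00068446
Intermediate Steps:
d(u, V) = V
1/(1551 + d(49, -90)) = 1/(1551 - 90) = 1/1461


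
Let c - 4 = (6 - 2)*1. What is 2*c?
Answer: 16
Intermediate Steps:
c = 8 (c = 4 + (6 - 2)*1 = 4 + 4*1 = 4 + 4 = 8)
2*c = 2*8 = 16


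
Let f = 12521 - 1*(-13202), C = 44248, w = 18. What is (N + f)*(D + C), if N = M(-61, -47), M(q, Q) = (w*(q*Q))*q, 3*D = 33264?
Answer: -172772438648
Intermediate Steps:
f = 25723 (f = 12521 + 13202 = 25723)
D = 11088 (D = (⅓)*33264 = 11088)
M(q, Q) = 18*Q*q² (M(q, Q) = (18*(q*Q))*q = (18*(Q*q))*q = (18*Q*q)*q = 18*Q*q²)
N = -3147966 (N = 18*(-47)*(-61)² = 18*(-47)*3721 = -3147966)
(N + f)*(D + C) = (-3147966 + 25723)*(11088 + 44248) = -3122243*55336 = -172772438648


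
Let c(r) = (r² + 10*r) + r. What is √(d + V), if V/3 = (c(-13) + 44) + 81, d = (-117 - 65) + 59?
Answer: √330 ≈ 18.166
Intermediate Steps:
d = -123 (d = -182 + 59 = -123)
c(r) = r² + 11*r
V = 453 (V = 3*((-13*(11 - 13) + 44) + 81) = 3*((-13*(-2) + 44) + 81) = 3*((26 + 44) + 81) = 3*(70 + 81) = 3*151 = 453)
√(d + V) = √(-123 + 453) = √330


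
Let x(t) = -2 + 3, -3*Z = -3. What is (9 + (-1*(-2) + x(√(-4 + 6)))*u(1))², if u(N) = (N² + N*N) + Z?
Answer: 324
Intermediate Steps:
Z = 1 (Z = -⅓*(-3) = 1)
x(t) = 1
u(N) = 1 + 2*N² (u(N) = (N² + N*N) + 1 = (N² + N²) + 1 = 2*N² + 1 = 1 + 2*N²)
(9 + (-1*(-2) + x(√(-4 + 6)))*u(1))² = (9 + (-1*(-2) + 1)*(1 + 2*1²))² = (9 + (2 + 1)*(1 + 2*1))² = (9 + 3*(1 + 2))² = (9 + 3*3)² = (9 + 9)² = 18² = 324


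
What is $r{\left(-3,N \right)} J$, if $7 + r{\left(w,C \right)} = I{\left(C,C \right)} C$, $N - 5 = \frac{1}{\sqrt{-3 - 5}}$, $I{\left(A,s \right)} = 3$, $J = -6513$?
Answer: $-52104 + \frac{19539 i \sqrt{2}}{4} \approx -52104.0 + 6908.1 i$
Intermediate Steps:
$N = 5 - \frac{i \sqrt{2}}{4}$ ($N = 5 + \frac{1}{\sqrt{-3 - 5}} = 5 + \frac{1}{\sqrt{-8}} = 5 + \frac{1}{2 i \sqrt{2}} = 5 - \frac{i \sqrt{2}}{4} \approx 5.0 - 0.35355 i$)
$r{\left(w,C \right)} = -7 + 3 C$
$r{\left(-3,N \right)} J = \left(-7 + 3 \left(5 - \frac{i \sqrt{2}}{4}\right)\right) \left(-6513\right) = \left(-7 + \left(15 - \frac{3 i \sqrt{2}}{4}\right)\right) \left(-6513\right) = \left(8 - \frac{3 i \sqrt{2}}{4}\right) \left(-6513\right) = -52104 + \frac{19539 i \sqrt{2}}{4}$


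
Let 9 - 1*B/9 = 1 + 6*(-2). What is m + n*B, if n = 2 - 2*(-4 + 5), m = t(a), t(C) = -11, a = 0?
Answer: -11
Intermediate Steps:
m = -11
B = 180 (B = 81 - 9*(1 + 6*(-2)) = 81 - 9*(1 - 12) = 81 - 9*(-11) = 81 + 99 = 180)
n = 0 (n = 2 - 2*1 = 2 - 2 = 0)
m + n*B = -11 + 0*180 = -11 + 0 = -11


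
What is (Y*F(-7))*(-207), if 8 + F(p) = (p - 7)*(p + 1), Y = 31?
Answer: -487692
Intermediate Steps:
F(p) = -8 + (1 + p)*(-7 + p) (F(p) = -8 + (p - 7)*(p + 1) = -8 + (-7 + p)*(1 + p) = -8 + (1 + p)*(-7 + p))
(Y*F(-7))*(-207) = (31*(-15 + (-7)**2 - 6*(-7)))*(-207) = (31*(-15 + 49 + 42))*(-207) = (31*76)*(-207) = 2356*(-207) = -487692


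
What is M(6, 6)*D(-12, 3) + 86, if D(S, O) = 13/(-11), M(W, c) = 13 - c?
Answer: 855/11 ≈ 77.727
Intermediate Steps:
D(S, O) = -13/11 (D(S, O) = 13*(-1/11) = -13/11)
M(6, 6)*D(-12, 3) + 86 = (13 - 1*6)*(-13/11) + 86 = (13 - 6)*(-13/11) + 86 = 7*(-13/11) + 86 = -91/11 + 86 = 855/11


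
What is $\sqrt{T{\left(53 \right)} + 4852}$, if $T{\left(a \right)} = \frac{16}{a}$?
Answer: $\frac{2 \sqrt{3407529}}{53} \approx 69.658$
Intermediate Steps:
$\sqrt{T{\left(53 \right)} + 4852} = \sqrt{\frac{16}{53} + 4852} = \sqrt{\frac{257172}{53}} = \frac{2 \sqrt{3407529}}{53}$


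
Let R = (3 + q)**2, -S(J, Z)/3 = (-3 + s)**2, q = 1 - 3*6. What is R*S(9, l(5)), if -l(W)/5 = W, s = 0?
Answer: -5292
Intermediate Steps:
q = -17 (q = 1 - 18 = -17)
l(W) = -5*W
S(J, Z) = -27 (S(J, Z) = -3*(-3 + 0)**2 = -3*(-3)**2 = -3*9 = -27)
R = 196 (R = (3 - 17)**2 = (-14)**2 = 196)
R*S(9, l(5)) = 196*(-27) = -5292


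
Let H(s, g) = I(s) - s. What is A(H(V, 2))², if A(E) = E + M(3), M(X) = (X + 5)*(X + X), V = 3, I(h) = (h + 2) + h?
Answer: 2809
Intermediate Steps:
I(h) = 2 + 2*h (I(h) = (2 + h) + h = 2 + 2*h)
M(X) = 2*X*(5 + X) (M(X) = (5 + X)*(2*X) = 2*X*(5 + X))
H(s, g) = 2 + s (H(s, g) = (2 + 2*s) - s = 2 + s)
A(E) = 48 + E (A(E) = E + 2*3*(5 + 3) = E + 2*3*8 = E + 48 = 48 + E)
A(H(V, 2))² = (48 + (2 + 3))² = (48 + 5)² = 53² = 2809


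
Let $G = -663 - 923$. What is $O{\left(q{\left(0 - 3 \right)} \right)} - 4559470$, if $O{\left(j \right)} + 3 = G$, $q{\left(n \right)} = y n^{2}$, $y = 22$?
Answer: $-4561059$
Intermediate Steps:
$q{\left(n \right)} = 22 n^{2}$
$G = -1586$ ($G = -663 - 923 = -1586$)
$O{\left(j \right)} = -1589$ ($O{\left(j \right)} = -3 - 1586 = -1589$)
$O{\left(q{\left(0 - 3 \right)} \right)} - 4559470 = -1589 - 4559470 = -4561059$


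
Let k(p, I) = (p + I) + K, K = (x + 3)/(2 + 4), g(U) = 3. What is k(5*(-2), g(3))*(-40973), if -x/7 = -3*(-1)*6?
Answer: 2253515/2 ≈ 1.1268e+6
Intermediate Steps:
x = -126 (x = -7*(-3*(-1))*6 = -21*6 = -7*18 = -126)
K = -41/2 (K = (-126 + 3)/(2 + 4) = -123/6 = -123*⅙ = -41/2 ≈ -20.500)
k(p, I) = -41/2 + I + p (k(p, I) = (p + I) - 41/2 = (I + p) - 41/2 = -41/2 + I + p)
k(5*(-2), g(3))*(-40973) = (-41/2 + 3 + 5*(-2))*(-40973) = (-41/2 + 3 - 10)*(-40973) = -55/2*(-40973) = 2253515/2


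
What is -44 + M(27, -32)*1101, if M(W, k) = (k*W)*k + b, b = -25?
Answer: 30412879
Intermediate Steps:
M(W, k) = -25 + W*k**2 (M(W, k) = (k*W)*k - 25 = (W*k)*k - 25 = W*k**2 - 25 = -25 + W*k**2)
-44 + M(27, -32)*1101 = -44 + (-25 + 27*(-32)**2)*1101 = -44 + (-25 + 27*1024)*1101 = -44 + (-25 + 27648)*1101 = -44 + 27623*1101 = -44 + 30412923 = 30412879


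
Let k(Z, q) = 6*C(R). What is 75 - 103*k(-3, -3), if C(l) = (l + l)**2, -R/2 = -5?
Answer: -247125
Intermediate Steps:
R = 10 (R = -2*(-5) = 10)
C(l) = 4*l**2 (C(l) = (2*l)**2 = 4*l**2)
k(Z, q) = 2400 (k(Z, q) = 6*(4*10**2) = 6*(4*100) = 6*400 = 2400)
75 - 103*k(-3, -3) = 75 - 103*2400 = 75 - 247200 = -247125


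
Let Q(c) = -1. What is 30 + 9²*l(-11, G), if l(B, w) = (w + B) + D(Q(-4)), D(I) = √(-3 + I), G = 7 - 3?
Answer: -537 + 162*I ≈ -537.0 + 162.0*I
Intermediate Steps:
G = 4
l(B, w) = B + w + 2*I (l(B, w) = (w + B) + √(-3 - 1) = (B + w) + √(-4) = (B + w) + 2*I = B + w + 2*I)
30 + 9²*l(-11, G) = 30 + 9²*(-11 + 4 + 2*I) = 30 + 81*(-7 + 2*I) = 30 + (-567 + 162*I) = -537 + 162*I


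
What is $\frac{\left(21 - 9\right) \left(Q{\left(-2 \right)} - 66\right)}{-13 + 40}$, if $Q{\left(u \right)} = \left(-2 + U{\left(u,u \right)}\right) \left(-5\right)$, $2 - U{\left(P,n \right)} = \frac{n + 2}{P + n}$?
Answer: $- \frac{88}{3} \approx -29.333$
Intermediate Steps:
$U{\left(P,n \right)} = 2 - \frac{2 + n}{P + n}$ ($U{\left(P,n \right)} = 2 - \frac{n + 2}{P + n} = 2 - \frac{2 + n}{P + n}$)
$Q{\left(u \right)} = 10 - \frac{5 \left(-2 + 3 u\right)}{2 u}$ ($Q{\left(u \right)} = \left(-2 + \frac{-2 + u + 2 u}{u + u}\right) \left(-5\right) = \left(-2 + \frac{-2 + 3 u}{2 u}\right) \left(-5\right) = 10 - \frac{5 \left(-2 + 3 u\right)}{2 u}$)
$\frac{\left(21 - 9\right) \left(Q{\left(-2 \right)} - 66\right)}{-13 + 40} = \frac{\left(21 - 9\right) \left(\left(\frac{5}{2} + \frac{5}{-2}\right) - 66\right)}{-13 + 40} = \frac{12 \left(\left(\frac{5}{2} + 5 \left(- \frac{1}{2}\right)\right) - 66\right)}{27} = 12 \left(\left(\frac{5}{2} - \frac{5}{2}\right) - 66\right) \frac{1}{27} = 12 \left(0 - 66\right) \frac{1}{27} = 12 \left(-66\right) \frac{1}{27} = \left(-792\right) \frac{1}{27} = - \frac{88}{3}$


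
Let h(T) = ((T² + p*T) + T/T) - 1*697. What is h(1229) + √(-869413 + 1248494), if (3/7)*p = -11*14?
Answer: 3204373/3 + √379081 ≈ 1.0687e+6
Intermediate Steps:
p = -1078/3 (p = 7*(-11*14)/3 = (7/3)*(-154) = -1078/3 ≈ -359.33)
h(T) = -696 + T² - 1078*T/3 (h(T) = ((T² - 1078*T/3) + T/T) - 1*697 = ((T² - 1078*T/3) + 1) - 697 = (1 + T² - 1078*T/3) - 697 = -696 + T² - 1078*T/3)
h(1229) + √(-869413 + 1248494) = (-696 + 1229² - 1078/3*1229) + √(-869413 + 1248494) = (-696 + 1510441 - 1324862/3) + √379081 = 3204373/3 + √379081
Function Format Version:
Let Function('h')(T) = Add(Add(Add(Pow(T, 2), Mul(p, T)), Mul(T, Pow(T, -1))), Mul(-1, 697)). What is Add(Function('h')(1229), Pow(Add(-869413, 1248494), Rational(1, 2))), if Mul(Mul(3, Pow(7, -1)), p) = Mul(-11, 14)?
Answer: Add(Rational(3204373, 3), Pow(379081, Rational(1, 2))) ≈ 1.0687e+6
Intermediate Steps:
p = Rational(-1078, 3) (p = Mul(Rational(7, 3), Mul(-11, 14)) = Mul(Rational(7, 3), -154) = Rational(-1078, 3) ≈ -359.33)
Function('h')(T) = Add(-696, Pow(T, 2), Mul(Rational(-1078, 3), T)) (Function('h')(T) = Add(Add(Add(Pow(T, 2), Mul(Rational(-1078, 3), T)), Mul(T, Pow(T, -1))), Mul(-1, 697)) = Add(Add(Add(Pow(T, 2), Mul(Rational(-1078, 3), T)), 1), -697) = Add(Add(1, Pow(T, 2), Mul(Rational(-1078, 3), T)), -697) = Add(-696, Pow(T, 2), Mul(Rational(-1078, 3), T)))
Add(Function('h')(1229), Pow(Add(-869413, 1248494), Rational(1, 2))) = Add(Add(-696, Pow(1229, 2), Mul(Rational(-1078, 3), 1229)), Pow(Add(-869413, 1248494), Rational(1, 2))) = Add(Add(-696, 1510441, Rational(-1324862, 3)), Pow(379081, Rational(1, 2))) = Add(Rational(3204373, 3), Pow(379081, Rational(1, 2)))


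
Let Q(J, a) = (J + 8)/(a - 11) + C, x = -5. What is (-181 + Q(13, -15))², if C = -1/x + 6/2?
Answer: 539121961/16900 ≈ 31901.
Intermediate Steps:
C = 16/5 (C = -1/(-5) + 6/2 = -1*(-⅕) + 6*(½) = ⅕ + 3 = 16/5 ≈ 3.2000)
Q(J, a) = 16/5 + (8 + J)/(-11 + a) (Q(J, a) = (J + 8)/(a - 11) + 16/5 = (8 + J)/(-11 + a) + 16/5 = 16/5 + (8 + J)/(-11 + a))
(-181 + Q(13, -15))² = (-181 + (-136 + 5*13 + 16*(-15))/(5*(-11 - 15)))² = (-181 + (⅕)*(-136 + 65 - 240)/(-26))² = (-181 + (⅕)*(-1/26)*(-311))² = (-181 + 311/130)² = (-23219/130)² = 539121961/16900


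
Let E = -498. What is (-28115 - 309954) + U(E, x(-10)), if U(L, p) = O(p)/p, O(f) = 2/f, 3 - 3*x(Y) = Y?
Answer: -57133643/169 ≈ -3.3807e+5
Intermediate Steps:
x(Y) = 1 - Y/3
U(L, p) = 2/p² (U(L, p) = (2/p)/p = 2/p²)
(-28115 - 309954) + U(E, x(-10)) = (-28115 - 309954) + 2/(1 - ⅓*(-10))² = -338069 + 2/(1 + 10/3)² = -338069 + 2/(13/3)² = -338069 + 2*(9/169) = -338069 + 18/169 = -57133643/169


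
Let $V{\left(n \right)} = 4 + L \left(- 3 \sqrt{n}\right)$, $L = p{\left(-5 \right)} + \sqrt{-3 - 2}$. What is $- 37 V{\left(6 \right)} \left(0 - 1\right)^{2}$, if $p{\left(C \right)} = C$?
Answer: $-148 - 555 \sqrt{6} + 111 i \sqrt{30} \approx -1507.5 + 607.97 i$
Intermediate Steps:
$L = -5 + i \sqrt{5}$ ($L = -5 + \sqrt{-3 - 2} = -5 + \sqrt{-5} = -5 + i \sqrt{5} \approx -5.0 + 2.2361 i$)
$V{\left(n \right)} = 4 - 3 \sqrt{n} \left(-5 + i \sqrt{5}\right)$ ($V{\left(n \right)} = 4 + \left(-5 + i \sqrt{5}\right) \left(- 3 \sqrt{n}\right) = 4 - 3 \sqrt{n} \left(-5 + i \sqrt{5}\right)$)
$- 37 V{\left(6 \right)} \left(0 - 1\right)^{2} = - 37 \left(4 + 3 \sqrt{6} \left(5 - i \sqrt{5}\right)\right) \left(0 - 1\right)^{2} = \left(-148 - 111 \sqrt{6} \left(5 - i \sqrt{5}\right)\right) \left(-1\right)^{2} = \left(-148 - 111 \sqrt{6} \left(5 - i \sqrt{5}\right)\right) 1 = -148 - 111 \sqrt{6} \left(5 - i \sqrt{5}\right)$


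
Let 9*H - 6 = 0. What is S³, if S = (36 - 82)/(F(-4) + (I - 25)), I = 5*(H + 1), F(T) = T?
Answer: 328509/29791 ≈ 11.027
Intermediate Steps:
H = ⅔ (H = ⅔ + (⅑)*0 = ⅔ + 0 = ⅔ ≈ 0.66667)
I = 25/3 (I = 5*(⅔ + 1) = 5*(5/3) = 25/3 ≈ 8.3333)
S = 69/31 (S = (36 - 82)/(-4 + (25/3 - 25)) = -46/(-4 - 50/3) = -46/(-62/3) = -46*(-3/62) = 69/31 ≈ 2.2258)
S³ = (69/31)³ = 328509/29791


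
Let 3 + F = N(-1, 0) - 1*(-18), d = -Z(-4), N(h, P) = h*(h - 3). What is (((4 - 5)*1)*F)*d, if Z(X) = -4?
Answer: -76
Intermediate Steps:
N(h, P) = h*(-3 + h)
d = 4 (d = -1*(-4) = 4)
F = 19 (F = -3 + (-(-3 - 1) - 1*(-18)) = -3 + (-1*(-4) + 18) = -3 + (4 + 18) = -3 + 22 = 19)
(((4 - 5)*1)*F)*d = (((4 - 5)*1)*19)*4 = (-1*1*19)*4 = -1*19*4 = -19*4 = -76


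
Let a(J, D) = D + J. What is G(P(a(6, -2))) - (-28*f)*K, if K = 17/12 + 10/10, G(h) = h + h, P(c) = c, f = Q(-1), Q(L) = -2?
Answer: -382/3 ≈ -127.33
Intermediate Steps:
f = -2
G(h) = 2*h
K = 29/12 (K = 17*(1/12) + 10*(⅒) = 17/12 + 1 = 29/12 ≈ 2.4167)
G(P(a(6, -2))) - (-28*f)*K = 2*(-2 + 6) - (-28*(-2))*29/12 = 2*4 - 56*29/12 = 8 - 1*406/3 = 8 - 406/3 = -382/3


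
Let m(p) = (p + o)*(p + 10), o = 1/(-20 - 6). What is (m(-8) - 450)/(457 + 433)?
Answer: -6059/11570 ≈ -0.52368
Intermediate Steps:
o = -1/26 (o = 1/(-26) = -1/26 ≈ -0.038462)
m(p) = (10 + p)*(-1/26 + p) (m(p) = (p - 1/26)*(p + 10) = (-1/26 + p)*(10 + p) = (10 + p)*(-1/26 + p))
(m(-8) - 450)/(457 + 433) = ((-5/13 + (-8)² + (259/26)*(-8)) - 450)/(457 + 433) = ((-5/13 + 64 - 1036/13) - 450)/890 = (-209/13 - 450)*(1/890) = -6059/13*1/890 = -6059/11570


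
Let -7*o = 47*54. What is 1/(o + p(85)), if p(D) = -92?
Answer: -7/3182 ≈ -0.0021999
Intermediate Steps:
o = -2538/7 (o = -47*54/7 = -⅐*2538 = -2538/7 ≈ -362.57)
1/(o + p(85)) = 1/(-2538/7 - 92) = 1/(-3182/7) = -7/3182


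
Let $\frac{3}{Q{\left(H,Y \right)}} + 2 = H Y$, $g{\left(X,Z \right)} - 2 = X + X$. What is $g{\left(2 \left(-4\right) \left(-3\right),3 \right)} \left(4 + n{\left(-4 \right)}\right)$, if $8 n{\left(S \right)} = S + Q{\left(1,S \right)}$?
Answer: $\frac{1375}{8} \approx 171.88$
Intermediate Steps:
$g{\left(X,Z \right)} = 2 + 2 X$ ($g{\left(X,Z \right)} = 2 + \left(X + X\right) = 2 + 2 X$)
$Q{\left(H,Y \right)} = \frac{3}{-2 + H Y}$
$n{\left(S \right)} = \frac{S}{8} + \frac{3}{8 \left(-2 + S\right)}$ ($n{\left(S \right)} = \frac{S + \frac{3}{-2 + 1 S}}{8} = \frac{S + \frac{3}{-2 + S}}{8} = \frac{S}{8} + \frac{3}{8 \left(-2 + S\right)}$)
$g{\left(2 \left(-4\right) \left(-3\right),3 \right)} \left(4 + n{\left(-4 \right)}\right) = \left(2 + 2 \cdot 2 \left(-4\right) \left(-3\right)\right) \left(4 + \frac{3 - 4 \left(-2 - 4\right)}{8 \left(-2 - 4\right)}\right) = \left(2 + 2 \left(\left(-8\right) \left(-3\right)\right)\right) \left(4 + \frac{3 - -24}{8 \left(-6\right)}\right) = \left(2 + 2 \cdot 24\right) \left(4 + \frac{1}{8} \left(- \frac{1}{6}\right) \left(3 + 24\right)\right) = \left(2 + 48\right) \left(4 + \frac{1}{8} \left(- \frac{1}{6}\right) 27\right) = 50 \left(4 - \frac{9}{16}\right) = 50 \cdot \frac{55}{16} = \frac{1375}{8}$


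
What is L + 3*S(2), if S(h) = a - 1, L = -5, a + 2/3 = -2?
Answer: -16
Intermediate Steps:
a = -8/3 (a = -2/3 - 2 = -8/3 ≈ -2.6667)
S(h) = -11/3 (S(h) = -8/3 - 1 = -11/3)
L + 3*S(2) = -5 + 3*(-11/3) = -5 - 11 = -16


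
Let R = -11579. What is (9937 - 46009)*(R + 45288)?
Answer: -1215951048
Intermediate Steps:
(9937 - 46009)*(R + 45288) = (9937 - 46009)*(-11579 + 45288) = -36072*33709 = -1215951048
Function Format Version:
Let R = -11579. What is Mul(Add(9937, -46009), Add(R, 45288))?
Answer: -1215951048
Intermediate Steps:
Mul(Add(9937, -46009), Add(R, 45288)) = Mul(Add(9937, -46009), Add(-11579, 45288)) = Mul(-36072, 33709) = -1215951048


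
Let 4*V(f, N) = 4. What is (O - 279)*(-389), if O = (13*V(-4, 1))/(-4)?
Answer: 439181/4 ≈ 1.0980e+5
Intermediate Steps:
V(f, N) = 1 (V(f, N) = (¼)*4 = 1)
O = -13/4 (O = (13*1)/(-4) = 13*(-¼) = -13/4 ≈ -3.2500)
(O - 279)*(-389) = (-13/4 - 279)*(-389) = -1129/4*(-389) = 439181/4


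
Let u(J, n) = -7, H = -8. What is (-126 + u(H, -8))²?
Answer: 17689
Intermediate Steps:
(-126 + u(H, -8))² = (-126 - 7)² = (-133)² = 17689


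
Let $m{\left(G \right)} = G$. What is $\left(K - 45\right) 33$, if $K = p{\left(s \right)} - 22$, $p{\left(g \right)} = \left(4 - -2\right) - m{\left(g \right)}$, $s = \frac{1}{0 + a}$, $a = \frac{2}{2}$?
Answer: $-2046$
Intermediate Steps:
$a = 1$ ($a = 2 \cdot \frac{1}{2} = 1$)
$s = 1$ ($s = \frac{1}{0 + 1} = 1^{-1} = 1$)
$p{\left(g \right)} = 6 - g$ ($p{\left(g \right)} = \left(4 - -2\right) - g = \left(4 + 2\right) - g = 6 - g$)
$K = -17$ ($K = \left(6 - 1\right) - 22 = 5 - 22 = -17$)
$\left(K - 45\right) 33 = \left(-17 - 45\right) 33 = \left(-62\right) 33 = -2046$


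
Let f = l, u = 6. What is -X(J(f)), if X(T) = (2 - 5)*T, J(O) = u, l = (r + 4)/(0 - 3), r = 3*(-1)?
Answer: 18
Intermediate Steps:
r = -3
l = -⅓ (l = (-3 + 4)/(0 - 3) = 1/(-3) = 1*(-⅓) = -⅓ ≈ -0.33333)
f = -⅓ ≈ -0.33333
J(O) = 6
X(T) = -3*T
-X(J(f)) = -(-3)*6 = -1*(-18) = 18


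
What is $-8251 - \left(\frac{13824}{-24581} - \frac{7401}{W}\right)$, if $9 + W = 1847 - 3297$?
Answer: $- \frac{296072970194}{35863679} \approx -8255.5$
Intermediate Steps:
$W = -1459$ ($W = -9 + \left(1847 - 3297\right) = -9 - 1450 = -1459$)
$-8251 - \left(\frac{13824}{-24581} - \frac{7401}{W}\right) = -8251 - \left(\frac{13824}{-24581} - \frac{7401}{-1459}\right) = -8251 - \left(13824 \left(- \frac{1}{24581}\right) - - \frac{7401}{1459}\right) = -8251 - \left(- \frac{13824}{24581} + \frac{7401}{1459}\right) = -8251 - \frac{161754765}{35863679} = - \frac{296072970194}{35863679}$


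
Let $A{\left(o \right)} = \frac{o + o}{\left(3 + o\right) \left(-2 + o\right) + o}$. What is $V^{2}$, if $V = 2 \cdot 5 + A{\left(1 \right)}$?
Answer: $\frac{784}{9} \approx 87.111$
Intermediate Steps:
$A{\left(o \right)} = \frac{2 o}{o + \left(-2 + o\right) \left(3 + o\right)}$ ($A{\left(o \right)} = \frac{2 o}{\left(-2 + o\right) \left(3 + o\right) + o} = \frac{2 o}{o + \left(-2 + o\right) \left(3 + o\right)}$)
$V = \frac{28}{3}$ ($V = 2 \cdot 5 + 2 \cdot 1 \frac{1}{-6 + 1^{2} + 2 \cdot 1} = 10 + 2 \cdot 1 \frac{1}{-6 + 1 + 2} = 10 + 2 \cdot 1 \frac{1}{-3} = 10 + 2 \cdot 1 \left(- \frac{1}{3}\right) = 10 - \frac{2}{3} = \frac{28}{3} \approx 9.3333$)
$V^{2} = \left(\frac{28}{3}\right)^{2} = \frac{784}{9}$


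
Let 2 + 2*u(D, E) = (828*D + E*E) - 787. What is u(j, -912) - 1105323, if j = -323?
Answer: -1647135/2 ≈ -8.2357e+5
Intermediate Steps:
u(D, E) = -789/2 + E²/2 + 414*D (u(D, E) = -1 + ((828*D + E*E) - 787)/2 = -1 + ((828*D + E²) - 787)/2 = -1 + ((E² + 828*D) - 787)/2 = -1 + (-787 + E² + 828*D)/2 = -1 + (-787/2 + E²/2 + 414*D) = -789/2 + E²/2 + 414*D)
u(j, -912) - 1105323 = (-789/2 + (½)*(-912)² + 414*(-323)) - 1105323 = (-789/2 + (½)*831744 - 133722) - 1105323 = (-789/2 + 415872 - 133722) - 1105323 = 563511/2 - 1105323 = -1647135/2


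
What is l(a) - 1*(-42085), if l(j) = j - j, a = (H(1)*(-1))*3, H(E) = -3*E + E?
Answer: 42085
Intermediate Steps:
H(E) = -2*E
a = 6 (a = (-2*1*(-1))*3 = -2*(-1)*3 = 2*3 = 6)
l(j) = 0
l(a) - 1*(-42085) = 0 - 1*(-42085) = 0 + 42085 = 42085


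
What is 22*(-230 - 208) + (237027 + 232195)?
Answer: 459586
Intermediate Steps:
22*(-230 - 208) + (237027 + 232195) = 22*(-438) + 469222 = -9636 + 469222 = 459586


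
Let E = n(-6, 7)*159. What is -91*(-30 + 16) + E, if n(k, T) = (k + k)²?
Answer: 24170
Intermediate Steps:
n(k, T) = 4*k² (n(k, T) = (2*k)² = 4*k²)
E = 22896 (E = (4*(-6)²)*159 = (4*36)*159 = 144*159 = 22896)
-91*(-30 + 16) + E = -91*(-30 + 16) + 22896 = -91*(-14) + 22896 = 1274 + 22896 = 24170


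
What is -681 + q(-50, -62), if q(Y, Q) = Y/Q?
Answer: -21086/31 ≈ -680.19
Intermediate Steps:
-681 + q(-50, -62) = -681 - 50/(-62) = -681 - 50*(-1/62) = -681 + 25/31 = -21086/31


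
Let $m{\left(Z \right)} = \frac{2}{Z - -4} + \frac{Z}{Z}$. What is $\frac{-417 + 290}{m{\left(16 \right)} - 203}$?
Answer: $\frac{1270}{2019} \approx 0.62902$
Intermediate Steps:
$m{\left(Z \right)} = 1 + \frac{2}{4 + Z}$ ($m{\left(Z \right)} = \frac{2}{Z + 4} + 1 = \frac{2}{4 + Z} + 1 = 1 + \frac{2}{4 + Z}$)
$\frac{-417 + 290}{m{\left(16 \right)} - 203} = \frac{-417 + 290}{\frac{6 + 16}{4 + 16} - 203} = - \frac{127}{\frac{1}{20} \cdot 22 - 203} = - \frac{127}{\frac{11}{10} - 203} = - \frac{127}{- \frac{2019}{10}} = \left(-127\right) \left(- \frac{10}{2019}\right) = \frac{1270}{2019}$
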